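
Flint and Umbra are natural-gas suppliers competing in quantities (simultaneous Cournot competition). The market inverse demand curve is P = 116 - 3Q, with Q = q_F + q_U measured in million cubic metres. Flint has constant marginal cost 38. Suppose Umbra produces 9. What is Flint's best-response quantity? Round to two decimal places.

8.50

With the rival's output fixed at 9, Flint's profit is π_F = (116 - 3·9 - 3q_F)q_F - (38q_F) = (89 - 3q_F)q_F - (38q_F).
∂π_F/∂q_F = 51 - 6q_F = 0, so q_F = 17/2.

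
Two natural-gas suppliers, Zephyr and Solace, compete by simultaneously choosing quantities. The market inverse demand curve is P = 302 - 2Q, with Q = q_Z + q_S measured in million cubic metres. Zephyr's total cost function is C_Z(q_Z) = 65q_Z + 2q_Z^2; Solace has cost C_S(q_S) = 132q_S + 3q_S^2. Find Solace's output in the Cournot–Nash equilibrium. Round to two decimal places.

Zephyr's profit: π_Z = (302 - 2Q)q_Z - (65q_Z + 2q_Z²). Setting ∂π_Z/∂q_Z = 0: 237 - 8q_Z - 2(q_S) = 0.
Solace's profit: π_S = (302 - 2Q)q_S - (132q_S + 3q_S²). Setting ∂π_S/∂q_S = 0: 170 - 10q_S - 2(q_Z) = 0.
Rearranging gives the reaction functions q_Z = (237 - 2q_S)/8 and q_S = (170 - 2q_Z)/10.
Solving the pair: q_Z = 1015/38, q_S = 443/38.

11.66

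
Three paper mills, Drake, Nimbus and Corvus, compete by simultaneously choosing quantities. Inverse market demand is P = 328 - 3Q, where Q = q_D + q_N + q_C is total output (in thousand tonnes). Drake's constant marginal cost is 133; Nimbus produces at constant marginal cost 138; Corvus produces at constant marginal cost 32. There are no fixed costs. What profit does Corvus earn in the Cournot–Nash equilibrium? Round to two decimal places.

5271.02

Drake's profit: π_D = (328 - 3Q)q_D - (133q_D). Setting ∂π_D/∂q_D = 0: 195 - 6q_D - 3(q_N + q_C) = 0.
Nimbus's profit: π_N = (328 - 3Q)q_N - (138q_N). Setting ∂π_N/∂q_N = 0: 190 - 6q_N - 3(q_D + q_C) = 0.
Corvus's first-order condition: 296 - 6q_C - 3(q_D + q_N) = 0.
Adding the 3 first-order conditions: 681 − 12Q = 0, so Q = 227/4.
Back-substituting: q_D = (195 − 681/4)/3 = 33/4, q_N = (190 − 681/4)/3 = 79/12, q_C = (296 − 681/4)/3 = 503/12.
Price P = 328 - 3·(227/4) = 631/4.
Corvus's profit: (631/4 - 32)·(503/12) = 5271.0208.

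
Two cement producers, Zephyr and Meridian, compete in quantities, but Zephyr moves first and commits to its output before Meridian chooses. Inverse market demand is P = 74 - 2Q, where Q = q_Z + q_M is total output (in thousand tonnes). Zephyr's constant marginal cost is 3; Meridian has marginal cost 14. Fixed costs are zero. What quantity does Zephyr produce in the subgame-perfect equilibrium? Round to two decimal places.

20.50

The follower Meridian best-responds to any q_Z: π_M = (74 - 2Q)q_M - 14q_M.
Follower FOC: 60 - 2q_Z - 4q_M = 0, so q_M(q_Z) = (60 - 2q_Z)/4.
The leader anticipates this reaction. Substituting into P = 74 - 2Q gives P = 44 - q_Z, so π_Z = (44 - q_Z)q_Z - 3q_Z.
The leader's first-order condition 41 - 2q_Z = 0 yields q_Z = 41/2.
Then q_M = (60 - 2·(41/2))/4 = 19/4.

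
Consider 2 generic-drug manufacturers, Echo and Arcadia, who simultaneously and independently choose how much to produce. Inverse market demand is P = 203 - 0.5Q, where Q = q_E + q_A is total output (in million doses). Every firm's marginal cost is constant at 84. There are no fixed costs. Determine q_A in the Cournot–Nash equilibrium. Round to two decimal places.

Each firm earns π_i = (203 - 0.5Q)q_i - 84q_i.
First-order condition (treating rivals' output as given): 119 - q_i - (1/2)q_j = 0.
With identical firms every q_j equals q_i, so q_j = q_i and 119 = (3/2)q_i, giving q_i = 238/3.

79.33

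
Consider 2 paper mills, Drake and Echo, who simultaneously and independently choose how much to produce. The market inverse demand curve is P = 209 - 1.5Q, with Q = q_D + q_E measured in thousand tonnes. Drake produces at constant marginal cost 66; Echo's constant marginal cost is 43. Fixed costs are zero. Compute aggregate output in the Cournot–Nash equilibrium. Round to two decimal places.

68.67

Drake's profit: π_D = (209 - 1.5Q)q_D - (66q_D). Setting ∂π_D/∂q_D = 0: 143 - 3q_D - (3/2)(q_E) = 0.
Echo's profit: π_E = (209 - 1.5Q)q_E - (43q_E). Setting ∂π_E/∂q_E = 0: 166 - 3q_E - (3/2)(q_D) = 0.
Best responses: q_D = (143 - (3/2)q_E)/3, q_E = (166 - (3/2)q_D)/3.
Substituting one into the other gives q_D = 80/3 and q_E = 42.
Total output Q = 80/3 + 42 = 206/3.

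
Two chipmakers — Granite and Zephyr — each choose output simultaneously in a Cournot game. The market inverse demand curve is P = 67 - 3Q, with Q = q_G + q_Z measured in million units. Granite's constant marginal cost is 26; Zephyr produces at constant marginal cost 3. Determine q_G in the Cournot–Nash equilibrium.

Granite's profit: π_G = (67 - 3Q)q_G - (26q_G). Setting ∂π_G/∂q_G = 0: 41 - 6q_G - 3(q_Z) = 0.
Zephyr's first-order condition: 64 - 6q_Z - 3(q_G) = 0.
So q_G = (41 - 3q_Z)/6 and q_Z = (64 - 3q_G)/6.
Solving the pair: q_G = 2, q_Z = 29/3.

2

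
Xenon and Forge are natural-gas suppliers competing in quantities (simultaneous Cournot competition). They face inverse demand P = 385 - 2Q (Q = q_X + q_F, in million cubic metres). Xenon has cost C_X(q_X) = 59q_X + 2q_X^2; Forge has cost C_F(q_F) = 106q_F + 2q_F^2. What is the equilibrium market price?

264

Xenon's profit: π_X = (385 - 2Q)q_X - (59q_X + 2q_X²). Setting ∂π_X/∂q_X = 0: 326 - 8q_X - 2(q_F) = 0.
Forge's first-order condition: 279 - 8q_F - 2(q_X) = 0.
Best responses: q_X = (326 - 2q_F)/8, q_F = (279 - 2q_X)/8.
Substituting one into the other gives q_X = 205/6 and q_F = 79/3.
Total output Q = 121/2, so price P = 385 - 2·(121/2) = 264.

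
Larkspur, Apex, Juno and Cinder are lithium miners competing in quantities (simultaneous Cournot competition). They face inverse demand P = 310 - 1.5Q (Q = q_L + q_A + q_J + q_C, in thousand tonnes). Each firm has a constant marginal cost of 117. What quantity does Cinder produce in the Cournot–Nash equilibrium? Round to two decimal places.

25.73

Each firm earns π_i = (310 - 1.5Q)q_i - 117q_i.
Setting ∂π_i/∂q_i = 0 with rivals' quantities fixed: 193 - 3q_i - (3/2)·Σ_{j≠i} q_j = 0.
By symmetry each firm produces the same amount; substituting Σ_{j≠i} q_j = 3q_i yields q_i = 193/(15/2) = 386/15.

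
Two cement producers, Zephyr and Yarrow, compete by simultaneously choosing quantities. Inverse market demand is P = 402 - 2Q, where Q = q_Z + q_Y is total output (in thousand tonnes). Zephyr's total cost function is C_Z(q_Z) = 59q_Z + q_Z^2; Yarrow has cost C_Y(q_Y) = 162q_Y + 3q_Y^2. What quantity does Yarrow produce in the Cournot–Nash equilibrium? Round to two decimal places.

13.46

Zephyr's profit: π_Z = (402 - 2Q)q_Z - (59q_Z + q_Z²). Setting ∂π_Z/∂q_Z = 0: 343 - 6q_Z - 2(q_Y) = 0.
Yarrow's profit: π_Y = (402 - 2Q)q_Y - (162q_Y + 3q_Y²). Setting ∂π_Y/∂q_Y = 0: 240 - 10q_Y - 2(q_Z) = 0.
Best responses: q_Z = (343 - 2q_Y)/6, q_Y = (240 - 2q_Z)/10.
Substituting one into the other gives q_Z = 1475/28 and q_Y = 377/28.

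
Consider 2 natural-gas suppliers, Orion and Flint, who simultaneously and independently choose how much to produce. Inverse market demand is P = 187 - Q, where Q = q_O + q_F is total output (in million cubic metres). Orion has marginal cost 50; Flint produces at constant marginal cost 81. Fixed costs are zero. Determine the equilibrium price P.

Orion's profit: π_O = (187 - Q)q_O - (50q_O). Setting ∂π_O/∂q_O = 0: 137 - 2q_O - (q_F) = 0.
Flint's profit: π_F = (187 - Q)q_F - (81q_F). Setting ∂π_F/∂q_F = 0: 106 - 2q_F - (q_O) = 0.
Best responses: q_O = (137 - q_F)/2, q_F = (106 - q_O)/2.
Solving the pair: q_O = 56, q_F = 25.
Total output Q = 81, so price P = 187 - 81 = 106.

106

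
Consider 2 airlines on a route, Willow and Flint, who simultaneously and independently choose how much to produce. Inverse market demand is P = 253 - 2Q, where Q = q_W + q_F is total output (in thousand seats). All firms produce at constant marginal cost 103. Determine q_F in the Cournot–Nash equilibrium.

25

Each firm earns π_i = (253 - 2Q)q_i - 103q_i.
Setting ∂π_i/∂q_i = 0 with rivals' quantities fixed: 150 - 4q_i - 2q_j = 0.
By symmetry each firm produces the same amount; substituting q_j = q_i yields q_i = 150/6 = 25.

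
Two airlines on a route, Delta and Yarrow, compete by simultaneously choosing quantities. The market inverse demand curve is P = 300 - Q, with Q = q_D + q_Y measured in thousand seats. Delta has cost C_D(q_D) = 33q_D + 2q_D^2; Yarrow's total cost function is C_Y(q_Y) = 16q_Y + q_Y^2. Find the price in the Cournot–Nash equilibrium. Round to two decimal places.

203.43

Delta's profit: π_D = (300 - Q)q_D - (33q_D + 2q_D²). Setting ∂π_D/∂q_D = 0: 267 - 6q_D - (q_Y) = 0.
Yarrow's profit: π_Y = (300 - Q)q_Y - (16q_Y + q_Y²). Setting ∂π_Y/∂q_Y = 0: 284 - 4q_Y - (q_D) = 0.
Best responses: q_D = (267 - q_Y)/6, q_Y = (284 - q_D)/4.
Solving the pair: q_D = 784/23, q_Y = 1437/23.
Total output Q = 96.5652, so price P = 300 - 96.5652 = 203.4348.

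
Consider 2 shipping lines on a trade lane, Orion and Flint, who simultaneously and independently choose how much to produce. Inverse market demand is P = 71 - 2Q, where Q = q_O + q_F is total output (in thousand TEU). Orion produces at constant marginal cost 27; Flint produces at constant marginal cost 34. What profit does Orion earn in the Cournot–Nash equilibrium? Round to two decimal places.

144.50

Orion's profit: π_O = (71 - 2Q)q_O - (27q_O). Setting ∂π_O/∂q_O = 0: 44 - 4q_O - 2(q_F) = 0.
Flint's profit: π_F = (71 - 2Q)q_F - (34q_F). Setting ∂π_F/∂q_F = 0: 37 - 4q_F - 2(q_O) = 0.
Best responses: q_O = (44 - 2q_F)/4, q_F = (37 - 2q_O)/4.
Solving the pair: q_O = 17/2, q_F = 5.
Price P = 71 - 2·(27/2) = 44.
Orion's profit: (44 - 27)·(17/2) = 289/2.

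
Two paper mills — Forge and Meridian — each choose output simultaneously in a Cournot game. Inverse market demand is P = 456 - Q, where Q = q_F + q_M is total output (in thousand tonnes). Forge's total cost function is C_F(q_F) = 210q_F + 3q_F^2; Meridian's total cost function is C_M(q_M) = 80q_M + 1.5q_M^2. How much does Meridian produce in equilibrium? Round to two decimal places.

70.82

Forge's profit: π_F = (456 - Q)q_F - (210q_F + 3q_F²). Setting ∂π_F/∂q_F = 0: 246 - 8q_F - (q_M) = 0.
Meridian's profit: π_M = (456 - Q)q_M - (80q_M + (3/2)q_M²). Setting ∂π_M/∂q_M = 0: 376 - 5q_M - (q_F) = 0.
Best responses: q_F = (246 - q_M)/8, q_M = (376 - q_F)/5.
Substituting one into the other gives q_F = 854/39 and q_M = 70.8205.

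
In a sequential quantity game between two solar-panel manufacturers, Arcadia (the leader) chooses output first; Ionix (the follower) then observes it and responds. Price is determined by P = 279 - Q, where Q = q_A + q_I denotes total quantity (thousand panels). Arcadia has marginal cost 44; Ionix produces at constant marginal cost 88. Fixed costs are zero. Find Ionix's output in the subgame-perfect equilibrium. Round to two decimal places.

25.75

The follower Ionix best-responds to any q_A: π_I = (279 - Q)q_I - 88q_I.
∂π_I/∂q_I = 191 - q_A - 2q_I = 0 gives the reaction function q_I = (191 - q_A)/2.
Arcadia substitutes q_I(q_A) into its own profit: π_A = q_A(279 - q_A - (191 - q_A)/2) - 44q_A = (367/2 - (1/2)q_A)q_A - 44q_A.
Leader FOC: 279/2 - q_A = 0, so q_A = 279/2.
Then q_I = (191 - 279/2)/2 = 103/4.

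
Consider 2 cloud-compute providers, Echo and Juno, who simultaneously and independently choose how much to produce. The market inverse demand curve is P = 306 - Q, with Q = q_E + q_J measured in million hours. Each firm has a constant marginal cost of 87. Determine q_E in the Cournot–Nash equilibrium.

73

Each firm earns π_i = (306 - Q)q_i - 87q_i.
Setting ∂π_i/∂q_i = 0 with rivals' quantities fixed: 219 - 2q_i - q_j = 0.
By symmetry each firm produces the same amount; substituting q_j = q_i yields q_i = 219/3 = 73.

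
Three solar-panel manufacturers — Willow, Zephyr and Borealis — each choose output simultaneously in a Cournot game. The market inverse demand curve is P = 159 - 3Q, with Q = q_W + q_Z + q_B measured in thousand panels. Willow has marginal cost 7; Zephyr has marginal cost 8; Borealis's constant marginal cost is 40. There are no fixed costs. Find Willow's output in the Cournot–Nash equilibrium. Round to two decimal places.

Willow's profit: π_W = (159 - 3Q)q_W - (7q_W). Setting ∂π_W/∂q_W = 0: 152 - 6q_W - 3(q_Z + q_B) = 0.
Zephyr's first-order condition: 151 - 6q_Z - 3(q_W + q_B) = 0.
Borealis's profit: π_B = (159 - 3Q)q_B - (40q_B). Setting ∂π_B/∂q_B = 0: 119 - 6q_B - 3(q_W + q_Z) = 0.
Adding the 3 conditions: 422 − 6Q − 6Q = 0, i.e. Q = 211/6.
Back-substituting: q_W = (152 − 211/2)/3 = 31/2, q_Z = (151 − 211/2)/3 = 91/6, q_B = (119 − 211/2)/3 = 9/2.

15.50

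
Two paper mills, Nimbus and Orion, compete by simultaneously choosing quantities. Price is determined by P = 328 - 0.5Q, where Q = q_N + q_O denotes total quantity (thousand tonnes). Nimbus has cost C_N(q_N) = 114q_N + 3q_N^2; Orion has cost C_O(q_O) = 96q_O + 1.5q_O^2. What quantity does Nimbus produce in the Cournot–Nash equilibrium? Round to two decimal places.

Nimbus's profit: π_N = (328 - 0.5Q)q_N - (114q_N + 3q_N²). Setting ∂π_N/∂q_N = 0: 214 - 7q_N - (1/2)(q_O) = 0.
Orion's profit: π_O = (328 - 0.5Q)q_O - (96q_O + (3/2)q_O²). Setting ∂π_O/∂q_O = 0: 232 - 4q_O - (1/2)(q_N) = 0.
So q_N = (214 - (1/2)q_O)/7 and q_O = (232 - (1/2)q_N)/4.
Solving the pair: q_N = 80/3, q_O = 164/3.

26.67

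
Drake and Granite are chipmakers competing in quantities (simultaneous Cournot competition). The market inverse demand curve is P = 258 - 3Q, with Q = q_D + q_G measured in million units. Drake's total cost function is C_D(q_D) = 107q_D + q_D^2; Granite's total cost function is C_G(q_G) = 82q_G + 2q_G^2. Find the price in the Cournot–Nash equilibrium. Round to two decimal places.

Drake's profit: π_D = (258 - 3Q)q_D - (107q_D + q_D²). Setting ∂π_D/∂q_D = 0: 151 - 8q_D - 3(q_G) = 0.
Granite's first-order condition: 176 - 10q_G - 3(q_D) = 0.
So q_D = (151 - 3q_G)/8 and q_G = (176 - 3q_D)/10.
Substituting one into the other gives q_D = 982/71 and q_G = 955/71.
Total output Q = 1937/71, so price P = 258 - 3·(1937/71) = 176.1549.

176.15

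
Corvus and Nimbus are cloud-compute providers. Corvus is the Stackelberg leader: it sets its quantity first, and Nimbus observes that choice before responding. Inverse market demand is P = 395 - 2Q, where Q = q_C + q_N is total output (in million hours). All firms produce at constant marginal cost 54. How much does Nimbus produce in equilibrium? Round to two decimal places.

Solve by backward induction. Given q_C, the follower Nimbus maximises π_N = (395 - 2q_C - 2q_N)q_N - 54q_N.
Follower FOC: 341 - 2q_C - 4q_N = 0, so q_N(q_C) = (341 - 2q_C)/4.
Corvus substitutes q_N(q_C) into its own profit: π_C = q_C(395 - 2q_C - (341 - 2q_C)/2) - 54q_C = (449/2 - q_C)q_C - 54q_C.
Maximising: ∂π_C/∂q_C = 341/2 - 2q_C = 0, giving q_C = 341/4.
Then q_N = (341 - 2·(341/4))/4 = 341/8.

42.63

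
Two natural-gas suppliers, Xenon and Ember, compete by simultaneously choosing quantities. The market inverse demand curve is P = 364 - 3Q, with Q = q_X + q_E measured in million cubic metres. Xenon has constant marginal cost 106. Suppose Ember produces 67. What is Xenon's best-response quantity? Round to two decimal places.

9.50

With the rival's output fixed at 67, Xenon's profit is π_X = (364 - 3·67 - 3q_X)q_X - (106q_X) = (163 - 3q_X)q_X - (106q_X).
∂π_X/∂q_X = 57 - 6q_X = 0, so q_X = 19/2.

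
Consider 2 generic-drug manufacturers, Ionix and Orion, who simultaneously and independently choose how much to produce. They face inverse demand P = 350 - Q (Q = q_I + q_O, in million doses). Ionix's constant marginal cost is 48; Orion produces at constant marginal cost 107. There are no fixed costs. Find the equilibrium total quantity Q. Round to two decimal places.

Ionix's profit: π_I = (350 - Q)q_I - (48q_I). Setting ∂π_I/∂q_I = 0: 302 - 2q_I - (q_O) = 0.
Orion's profit: π_O = (350 - Q)q_O - (107q_O). Setting ∂π_O/∂q_O = 0: 243 - 2q_O - (q_I) = 0.
Best responses: q_I = (302 - q_O)/2, q_O = (243 - q_I)/2.
Substituting one into the other gives q_I = 361/3 and q_O = 184/3.
Total output Q = 361/3 + 184/3 = 545/3.

181.67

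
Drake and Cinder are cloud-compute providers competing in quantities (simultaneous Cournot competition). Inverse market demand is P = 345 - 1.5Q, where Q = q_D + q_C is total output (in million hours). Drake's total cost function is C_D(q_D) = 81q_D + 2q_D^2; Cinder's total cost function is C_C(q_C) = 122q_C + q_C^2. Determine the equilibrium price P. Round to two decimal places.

Drake's profit: π_D = (345 - 1.5Q)q_D - (81q_D + 2q_D²). Setting ∂π_D/∂q_D = 0: 264 - 7q_D - (3/2)(q_C) = 0.
Cinder's first-order condition: 223 - 5q_C - (3/2)(q_D) = 0.
Rearranging gives the reaction functions q_D = (264 - (3/2)q_C)/7 and q_C = (223 - (3/2)q_D)/5.
Substituting one into the other gives q_D = 30.0916 and q_C = 35.5725.
Total output Q = 65.6641, so price P = 345 - (3/2)·65.6641 = 246.5038.

246.50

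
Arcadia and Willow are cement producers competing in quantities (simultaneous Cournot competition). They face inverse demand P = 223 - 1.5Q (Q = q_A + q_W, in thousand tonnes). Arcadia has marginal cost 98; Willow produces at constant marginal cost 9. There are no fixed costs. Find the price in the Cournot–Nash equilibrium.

110

Arcadia's profit: π_A = (223 - 1.5Q)q_A - (98q_A). Setting ∂π_A/∂q_A = 0: 125 - 3q_A - (3/2)(q_W) = 0.
Willow's first-order condition: 214 - 3q_W - (3/2)(q_A) = 0.
Best responses: q_A = (125 - (3/2)q_W)/3, q_W = (214 - (3/2)q_A)/3.
Solving the pair: q_A = 8, q_W = 202/3.
Total output Q = 226/3, so price P = 223 - (3/2)·(226/3) = 110.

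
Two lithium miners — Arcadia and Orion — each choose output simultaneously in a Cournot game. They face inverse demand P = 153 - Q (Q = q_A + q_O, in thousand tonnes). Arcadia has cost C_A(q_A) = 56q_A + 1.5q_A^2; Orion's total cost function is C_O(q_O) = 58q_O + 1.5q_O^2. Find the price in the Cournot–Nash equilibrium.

121

Arcadia's profit: π_A = (153 - Q)q_A - (56q_A + (3/2)q_A²). Setting ∂π_A/∂q_A = 0: 97 - 5q_A - (q_O) = 0.
Orion's profit: π_O = (153 - Q)q_O - (58q_O + (3/2)q_O²). Setting ∂π_O/∂q_O = 0: 95 - 5q_O - (q_A) = 0.
Best responses: q_A = (97 - q_O)/5, q_O = (95 - q_A)/5.
Substituting one into the other gives q_A = 65/4 and q_O = 63/4.
Total output Q = 32, so price P = 153 - 32 = 121.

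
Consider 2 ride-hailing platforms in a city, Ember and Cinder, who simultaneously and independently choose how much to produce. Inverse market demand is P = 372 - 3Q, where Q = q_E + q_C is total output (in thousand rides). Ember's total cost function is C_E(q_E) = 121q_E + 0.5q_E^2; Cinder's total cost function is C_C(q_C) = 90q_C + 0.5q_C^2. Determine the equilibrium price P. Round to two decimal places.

212.10

Ember's profit: π_E = (372 - 3Q)q_E - (121q_E + (1/2)q_E²). Setting ∂π_E/∂q_E = 0: 251 - 7q_E - 3(q_C) = 0.
Cinder's profit: π_C = (372 - 3Q)q_C - (90q_C + (1/2)q_C²). Setting ∂π_C/∂q_C = 0: 282 - 7q_C - 3(q_E) = 0.
So q_E = (251 - 3q_C)/7 and q_C = (282 - 3q_E)/7.
Solving the pair: q_E = 911/40, q_C = 1221/40.
Total output Q = 533/10, so price P = 372 - 3·(533/10) = 212.1000.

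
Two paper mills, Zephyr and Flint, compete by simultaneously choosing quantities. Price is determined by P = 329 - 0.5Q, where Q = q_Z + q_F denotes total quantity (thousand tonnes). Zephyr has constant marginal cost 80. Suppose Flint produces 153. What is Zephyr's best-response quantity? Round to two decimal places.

172.50

With the rival's output fixed at 153, Zephyr's profit is π_Z = (329 - (1/2)·153 - (1/2)q_Z)q_Z - (80q_Z) = (505/2 - (1/2)q_Z)q_Z - (80q_Z).
∂π_Z/∂q_Z = 345/2 - q_Z = 0, so q_Z = 345/2.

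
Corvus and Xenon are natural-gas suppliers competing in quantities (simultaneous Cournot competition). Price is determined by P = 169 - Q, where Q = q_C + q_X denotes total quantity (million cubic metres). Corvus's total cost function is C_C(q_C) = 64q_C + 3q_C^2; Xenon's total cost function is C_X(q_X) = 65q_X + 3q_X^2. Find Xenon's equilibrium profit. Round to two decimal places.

532.66

Corvus's profit: π_C = (169 - Q)q_C - (64q_C + 3q_C²). Setting ∂π_C/∂q_C = 0: 105 - 8q_C - (q_X) = 0.
Xenon's first-order condition: 104 - 8q_X - (q_C) = 0.
Rearranging gives the reaction functions q_C = (105 - q_X)/8 and q_X = (104 - q_C)/8.
Solving the pair: q_C = 736/63, q_X = 727/63.
Price P = 169 - 209/9 = 1312/9.
Xenon's profit: (1312/9)·(727/63) - 65·(727/63) - 3(727/63)² = 532.6571.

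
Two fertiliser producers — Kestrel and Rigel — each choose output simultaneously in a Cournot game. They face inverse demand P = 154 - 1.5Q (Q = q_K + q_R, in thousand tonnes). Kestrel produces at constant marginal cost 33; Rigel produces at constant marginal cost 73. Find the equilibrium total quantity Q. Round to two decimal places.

44.89

Kestrel's profit: π_K = (154 - 1.5Q)q_K - (33q_K). Setting ∂π_K/∂q_K = 0: 121 - 3q_K - (3/2)(q_R) = 0.
Rigel's profit: π_R = (154 - 1.5Q)q_R - (73q_R). Setting ∂π_R/∂q_R = 0: 81 - 3q_R - (3/2)(q_K) = 0.
Best responses: q_K = (121 - (3/2)q_R)/3, q_R = (81 - (3/2)q_K)/3.
Solving the pair: q_K = 322/9, q_R = 82/9.
Total output Q = 322/9 + 82/9 = 404/9.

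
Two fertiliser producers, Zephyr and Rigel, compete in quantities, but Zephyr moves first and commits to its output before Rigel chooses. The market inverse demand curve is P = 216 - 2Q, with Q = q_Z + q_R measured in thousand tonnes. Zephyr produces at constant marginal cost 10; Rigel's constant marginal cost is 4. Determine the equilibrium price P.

Solve by backward induction. Given q_Z, the follower Rigel maximises π_R = (216 - 2q_Z - 2q_R)q_R - 4q_R.
Follower FOC: 212 - 2q_Z - 4q_R = 0, so q_R(q_Z) = (212 - 2q_Z)/4.
The leader anticipates this reaction. Substituting into P = 216 - 2Q gives P = 110 - q_Z, so π_Z = (110 - q_Z)q_Z - 10q_Z.
The leader's first-order condition 100 - 2q_Z = 0 yields q_Z = 50.
Then q_R = (212 - 2·50)/4 = 28.
Total output Q = 78, so price P = 216 - 2·78 = 60.

60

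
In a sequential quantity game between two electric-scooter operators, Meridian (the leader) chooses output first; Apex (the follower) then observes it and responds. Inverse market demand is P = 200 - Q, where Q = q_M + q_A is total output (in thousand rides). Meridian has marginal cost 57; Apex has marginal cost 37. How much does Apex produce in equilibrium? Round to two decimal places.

50.75

The follower Apex best-responds to any q_M: π_A = (200 - Q)q_A - 37q_A.
Follower FOC: 163 - q_M - 2q_A = 0, so q_A(q_M) = (163 - q_M)/2.
The leader anticipates this reaction. Substituting into P = 200 - Q gives P = 237/2 - (1/2)q_M, so π_M = (237/2 - (1/2)q_M)q_M - 57q_M.
Maximising: ∂π_M/∂q_M = 123/2 - q_M = 0, giving q_M = 123/2.
Then q_A = (163 - 123/2)/2 = 203/4.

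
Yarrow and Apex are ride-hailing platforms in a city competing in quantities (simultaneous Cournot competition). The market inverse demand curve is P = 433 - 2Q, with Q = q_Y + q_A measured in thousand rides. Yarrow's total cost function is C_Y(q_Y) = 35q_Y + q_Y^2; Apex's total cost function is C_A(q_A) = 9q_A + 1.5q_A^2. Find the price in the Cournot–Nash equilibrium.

Yarrow's profit: π_Y = (433 - 2Q)q_Y - (35q_Y + q_Y²). Setting ∂π_Y/∂q_Y = 0: 398 - 6q_Y - 2(q_A) = 0.
Apex's first-order condition: 424 - 7q_A - 2(q_Y) = 0.
So q_Y = (398 - 2q_A)/6 and q_A = (424 - 2q_Y)/7.
Solving the pair: q_Y = 51, q_A = 46.
Total output Q = 97, so price P = 433 - 2·97 = 239.

239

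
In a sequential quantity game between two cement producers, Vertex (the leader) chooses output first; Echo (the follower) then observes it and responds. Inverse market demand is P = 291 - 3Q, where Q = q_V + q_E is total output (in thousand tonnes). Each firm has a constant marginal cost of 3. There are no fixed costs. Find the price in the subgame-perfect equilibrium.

75

Solve by backward induction. Given q_V, the follower Echo maximises π_E = (291 - 3q_V - 3q_E)q_E - 3q_E.
Setting the follower's marginal profit to zero, 288 - 3q_V - 6q_E = 0, i.e. q_E = (288 - 3q_V)/6.
The leader anticipates this reaction. Substituting into P = 291 - 3Q gives P = 147 - (3/2)q_V, so π_V = (147 - (3/2)q_V)q_V - 3q_V.
Maximising: ∂π_V/∂q_V = 144 - 3q_V = 0, giving q_V = 48.
Then q_E = (288 - 3·48)/6 = 24.
Total output Q = 72, so price P = 291 - 3·72 = 75.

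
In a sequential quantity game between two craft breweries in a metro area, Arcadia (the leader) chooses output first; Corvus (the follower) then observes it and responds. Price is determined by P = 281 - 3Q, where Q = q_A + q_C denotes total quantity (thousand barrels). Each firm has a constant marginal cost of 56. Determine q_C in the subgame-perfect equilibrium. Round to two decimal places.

18.75

Solve by backward induction. Given q_A, the follower Corvus maximises π_C = (281 - 3q_A - 3q_C)q_C - 56q_C.
Follower FOC: 225 - 3q_A - 6q_C = 0, so q_C(q_A) = (225 - 3q_A)/6.
The leader anticipates this reaction. Substituting into P = 281 - 3Q gives P = 337/2 - (3/2)q_A, so π_A = (337/2 - (3/2)q_A)q_A - 56q_A.
Leader FOC: 225/2 - 3q_A = 0, so q_A = 75/2.
Then q_C = (225 - 3·(75/2))/6 = 75/4.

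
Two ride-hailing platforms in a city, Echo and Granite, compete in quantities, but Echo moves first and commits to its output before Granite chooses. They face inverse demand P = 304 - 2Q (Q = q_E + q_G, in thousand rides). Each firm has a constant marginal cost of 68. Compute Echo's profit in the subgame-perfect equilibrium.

3481

Solve by backward induction. Given q_E, the follower Granite maximises π_G = (304 - 2q_E - 2q_G)q_G - 68q_G.
∂π_G/∂q_G = 236 - 2q_E - 4q_G = 0 gives the reaction function q_G = (236 - 2q_E)/4.
Echo substitutes q_G(q_E) into its own profit: π_E = q_E(304 - 2q_E - (236 - 2q_E)/2) - 68q_E = (186 - q_E)q_E - 68q_E.
Leader FOC: 118 - 2q_E = 0, so q_E = 59.
Then q_G = (236 - 2·59)/4 = 59/2.
Price P = 304 - 2·(177/2) = 127.
Echo's profit: (127 - 68)·59 = 3481.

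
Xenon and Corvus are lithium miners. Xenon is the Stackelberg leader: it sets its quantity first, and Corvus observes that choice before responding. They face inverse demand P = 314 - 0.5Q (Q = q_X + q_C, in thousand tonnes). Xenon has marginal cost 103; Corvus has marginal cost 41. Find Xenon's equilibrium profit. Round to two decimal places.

5550.25

The follower Corvus best-responds to any q_X: π_C = (314 - 0.5Q)q_C - 41q_C.
Setting the follower's marginal profit to zero, 273 - (1/2)q_X - q_C = 0, i.e. q_C = (273 - (1/2)q_X).
Xenon substitutes q_C(q_X) into its own profit: π_X = q_X(314 - (1/2)q_X - (273 - (1/2)q_X)/2) - 103q_X = (355/2 - (1/4)q_X)q_X - 103q_X.
Maximising: ∂π_X/∂q_X = 149/2 - (1/2)q_X = 0, giving q_X = 149.
Then q_C = (273 - (1/2)·149) = 397/2.
Price P = 314 - (1/2)·(695/2) = 561/4.
Xenon's profit: (561/4 - 103)·149 = 5550.2500.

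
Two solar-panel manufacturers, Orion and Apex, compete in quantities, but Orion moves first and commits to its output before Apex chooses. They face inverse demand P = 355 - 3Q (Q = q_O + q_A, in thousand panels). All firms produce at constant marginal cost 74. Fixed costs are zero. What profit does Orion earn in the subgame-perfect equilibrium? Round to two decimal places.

3290.04

Solve by backward induction. Given q_O, the follower Apex maximises π_A = (355 - 3q_O - 3q_A)q_A - 74q_A.
∂π_A/∂q_A = 281 - 3q_O - 6q_A = 0 gives the reaction function q_A = (281 - 3q_O)/6.
Orion substitutes q_A(q_O) into its own profit: π_O = q_O(355 - 3q_O - (281 - 3q_O)/2) - 74q_O = (429/2 - (3/2)q_O)q_O - 74q_O.
Maximising: ∂π_O/∂q_O = 281/2 - 3q_O = 0, giving q_O = 281/6.
Then q_A = (281 - 3·(281/6))/6 = 281/12.
Price P = 355 - 3·(281/4) = 577/4.
Orion's profit: (577/4 - 74)·(281/6) = 3290.0417.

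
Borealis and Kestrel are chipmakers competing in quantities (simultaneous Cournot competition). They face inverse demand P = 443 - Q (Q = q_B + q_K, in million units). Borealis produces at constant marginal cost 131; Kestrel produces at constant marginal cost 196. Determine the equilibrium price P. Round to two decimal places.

256.67

Borealis's profit: π_B = (443 - Q)q_B - (131q_B). Setting ∂π_B/∂q_B = 0: 312 - 2q_B - (q_K) = 0.
Kestrel's first-order condition: 247 - 2q_K - (q_B) = 0.
Best responses: q_B = (312 - q_K)/2, q_K = (247 - q_B)/2.
Substituting one into the other gives q_B = 377/3 and q_K = 182/3.
Total output Q = 559/3, so price P = 443 - 559/3 = 770/3.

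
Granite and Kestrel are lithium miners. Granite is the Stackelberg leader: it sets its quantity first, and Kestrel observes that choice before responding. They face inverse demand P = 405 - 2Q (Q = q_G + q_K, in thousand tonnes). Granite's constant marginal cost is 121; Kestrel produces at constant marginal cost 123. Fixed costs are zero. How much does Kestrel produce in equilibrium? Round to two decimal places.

34.75

Solve by backward induction. Given q_G, the follower Kestrel maximises π_K = (405 - 2q_G - 2q_K)q_K - 123q_K.
Setting the follower's marginal profit to zero, 282 - 2q_G - 4q_K = 0, i.e. q_K = (282 - 2q_G)/4.
Granite substitutes q_K(q_G) into its own profit: π_G = q_G(405 - 2q_G - (282 - 2q_G)/2) - 121q_G = (264 - q_G)q_G - 121q_G.
The leader's first-order condition 143 - 2q_G = 0 yields q_G = 143/2.
Then q_K = (282 - 2·(143/2))/4 = 139/4.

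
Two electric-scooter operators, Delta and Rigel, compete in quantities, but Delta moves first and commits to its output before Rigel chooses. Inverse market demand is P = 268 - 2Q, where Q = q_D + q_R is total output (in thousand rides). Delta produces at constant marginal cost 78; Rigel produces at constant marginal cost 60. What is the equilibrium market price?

121

Solve by backward induction. Given q_D, the follower Rigel maximises π_R = (268 - 2q_D - 2q_R)q_R - 60q_R.
Setting the follower's marginal profit to zero, 208 - 2q_D - 4q_R = 0, i.e. q_R = (208 - 2q_D)/4.
The leader anticipates this reaction. Substituting into P = 268 - 2Q gives P = 164 - q_D, so π_D = (164 - q_D)q_D - 78q_D.
Maximising: ∂π_D/∂q_D = 86 - 2q_D = 0, giving q_D = 43.
Then q_R = (208 - 2·43)/4 = 61/2.
Total output Q = 147/2, so price P = 268 - 2·(147/2) = 121.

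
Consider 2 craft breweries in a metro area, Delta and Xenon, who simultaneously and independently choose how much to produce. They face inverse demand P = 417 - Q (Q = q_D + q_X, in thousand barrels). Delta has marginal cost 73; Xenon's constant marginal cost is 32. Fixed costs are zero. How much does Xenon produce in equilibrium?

142

Delta's profit: π_D = (417 - Q)q_D - (73q_D). Setting ∂π_D/∂q_D = 0: 344 - 2q_D - (q_X) = 0.
Xenon's first-order condition: 385 - 2q_X - (q_D) = 0.
Best responses: q_D = (344 - q_X)/2, q_X = (385 - q_D)/2.
Solving the pair: q_D = 101, q_X = 142.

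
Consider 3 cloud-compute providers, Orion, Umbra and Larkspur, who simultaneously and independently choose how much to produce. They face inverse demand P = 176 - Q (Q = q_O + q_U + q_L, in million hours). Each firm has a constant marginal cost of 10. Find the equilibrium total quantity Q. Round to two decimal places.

124.50

Each firm earns π_i = (176 - Q)q_i - 10q_i.
First-order condition (treating rivals' output as given): 166 - 2q_i - Σ_{j≠i} q_j = 0.
With identical firms every q_j equals q_i, so Σ_{j≠i} q_j = 2q_i and 166 = 4q_i, giving q_i = 83/2.
Total output Q = 83/2 + 83/2 + 83/2 = 249/2.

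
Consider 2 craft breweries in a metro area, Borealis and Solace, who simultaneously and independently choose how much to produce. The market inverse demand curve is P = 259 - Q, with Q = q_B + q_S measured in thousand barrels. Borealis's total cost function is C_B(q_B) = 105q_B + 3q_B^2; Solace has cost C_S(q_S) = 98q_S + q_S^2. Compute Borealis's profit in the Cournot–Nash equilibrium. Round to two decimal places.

861.71

Borealis's profit: π_B = (259 - Q)q_B - (105q_B + 3q_B²). Setting ∂π_B/∂q_B = 0: 154 - 8q_B - (q_S) = 0.
Solace's first-order condition: 161 - 4q_S - (q_B) = 0.
Best responses: q_B = (154 - q_S)/8, q_S = (161 - q_B)/4.
Substituting one into the other gives q_B = 455/31 and q_S = 1134/31.
Price P = 259 - 1589/31 = 207.7419.
Borealis's profit: 207.7419·(455/31) - 105·(455/31) - 3(455/31)² = 861.7066.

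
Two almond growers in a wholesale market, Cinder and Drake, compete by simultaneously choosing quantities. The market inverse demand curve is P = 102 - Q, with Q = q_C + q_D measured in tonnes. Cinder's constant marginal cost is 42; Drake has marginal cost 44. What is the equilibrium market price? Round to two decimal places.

62.67

Cinder's profit: π_C = (102 - Q)q_C - (42q_C). Setting ∂π_C/∂q_C = 0: 60 - 2q_C - (q_D) = 0.
Drake's profit: π_D = (102 - Q)q_D - (44q_D). Setting ∂π_D/∂q_D = 0: 58 - 2q_D - (q_C) = 0.
Best responses: q_C = (60 - q_D)/2, q_D = (58 - q_C)/2.
Substituting one into the other gives q_C = 62/3 and q_D = 56/3.
Total output Q = 118/3, so price P = 102 - 118/3 = 188/3.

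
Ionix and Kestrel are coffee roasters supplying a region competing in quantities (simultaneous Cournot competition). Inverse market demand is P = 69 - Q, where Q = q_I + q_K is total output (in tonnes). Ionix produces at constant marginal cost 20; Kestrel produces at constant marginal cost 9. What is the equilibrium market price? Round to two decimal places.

32.67

Ionix's profit: π_I = (69 - Q)q_I - (20q_I). Setting ∂π_I/∂q_I = 0: 49 - 2q_I - (q_K) = 0.
Kestrel's first-order condition: 60 - 2q_K - (q_I) = 0.
Rearranging gives the reaction functions q_I = (49 - q_K)/2 and q_K = (60 - q_I)/2.
Solving the pair: q_I = 38/3, q_K = 71/3.
Total output Q = 109/3, so price P = 69 - 109/3 = 98/3.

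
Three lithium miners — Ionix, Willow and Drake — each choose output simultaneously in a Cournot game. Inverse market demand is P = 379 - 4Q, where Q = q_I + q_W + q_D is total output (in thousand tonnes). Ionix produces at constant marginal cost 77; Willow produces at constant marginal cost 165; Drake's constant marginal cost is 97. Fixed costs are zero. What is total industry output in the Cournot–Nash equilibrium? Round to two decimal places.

49.88

Ionix's profit: π_I = (379 - 4Q)q_I - (77q_I). Setting ∂π_I/∂q_I = 0: 302 - 8q_I - 4(q_W + q_D) = 0.
Willow's profit: π_W = (379 - 4Q)q_W - (165q_W). Setting ∂π_W/∂q_W = 0: 214 - 8q_W - 4(q_I + q_D) = 0.
Drake's profit: π_D = (379 - 4Q)q_D - (97q_D). Setting ∂π_D/∂q_D = 0: 282 - 8q_D - 4(q_I + q_W) = 0.
Adding the 3 conditions: 798 − 8Q − 8Q = 0, i.e. Q = 399/8.
Back-substituting: q_I = (302 − 399/2)/4 = 205/8, q_W = (214 − 399/2)/4 = 29/8, q_D = (282 − 399/2)/4 = 165/8.
Total output Q = 205/8 + 29/8 + 165/8 = 399/8.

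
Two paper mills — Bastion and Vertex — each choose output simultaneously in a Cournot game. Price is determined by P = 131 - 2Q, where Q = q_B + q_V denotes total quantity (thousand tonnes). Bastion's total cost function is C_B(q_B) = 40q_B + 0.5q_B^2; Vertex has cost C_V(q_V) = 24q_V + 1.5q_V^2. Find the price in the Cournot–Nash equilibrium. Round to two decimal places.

Bastion's profit: π_B = (131 - 2Q)q_B - (40q_B + (1/2)q_B²). Setting ∂π_B/∂q_B = 0: 91 - 5q_B - 2(q_V) = 0.
Vertex's first-order condition: 107 - 7q_V - 2(q_B) = 0.
So q_B = (91 - 2q_V)/5 and q_V = (107 - 2q_B)/7.
Substituting one into the other gives q_B = 423/31 and q_V = 353/31.
Total output Q = 776/31, so price P = 131 - 2·(776/31) = 80.9355.

80.94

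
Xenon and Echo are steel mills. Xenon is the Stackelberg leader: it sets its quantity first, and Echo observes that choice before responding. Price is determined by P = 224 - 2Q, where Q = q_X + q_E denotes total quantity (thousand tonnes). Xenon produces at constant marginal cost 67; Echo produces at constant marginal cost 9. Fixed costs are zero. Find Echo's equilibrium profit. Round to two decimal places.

3423.78

Solve by backward induction. Given q_X, the follower Echo maximises π_E = (224 - 2q_X - 2q_E)q_E - 9q_E.
∂π_E/∂q_E = 215 - 2q_X - 4q_E = 0 gives the reaction function q_E = (215 - 2q_X)/4.
The leader anticipates this reaction. Substituting into P = 224 - 2Q gives P = 233/2 - q_X, so π_X = (233/2 - q_X)q_X - 67q_X.
Leader FOC: 99/2 - 2q_X = 0, so q_X = 99/4.
Then q_E = (215 - 2·(99/4))/4 = 331/8.
Price P = 224 - 2·(529/8) = 367/4.
Echo's profit: (367/4 - 9)·(331/8) = 3423.7813.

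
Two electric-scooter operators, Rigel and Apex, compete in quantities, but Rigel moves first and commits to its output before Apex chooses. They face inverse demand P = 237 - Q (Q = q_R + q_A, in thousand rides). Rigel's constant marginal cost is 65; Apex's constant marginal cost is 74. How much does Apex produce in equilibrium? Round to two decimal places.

36.25

Solve by backward induction. Given q_R, the follower Apex maximises π_A = (237 - q_R - q_A)q_A - 74q_A.
∂π_A/∂q_A = 163 - q_R - 2q_A = 0 gives the reaction function q_A = (163 - q_R)/2.
Rigel substitutes q_A(q_R) into its own profit: π_R = q_R(237 - q_R - (163 - q_R)/2) - 65q_R = (311/2 - (1/2)q_R)q_R - 65q_R.
Maximising: ∂π_R/∂q_R = 181/2 - q_R = 0, giving q_R = 181/2.
Then q_A = (163 - 181/2)/2 = 145/4.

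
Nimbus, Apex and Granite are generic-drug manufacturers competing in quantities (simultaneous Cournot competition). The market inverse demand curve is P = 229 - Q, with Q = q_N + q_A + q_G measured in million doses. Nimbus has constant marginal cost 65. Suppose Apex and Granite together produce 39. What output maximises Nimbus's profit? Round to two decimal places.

With rivals' combined output fixed at 39, Nimbus's profit is π_N = (229 - 39 - q_N)q_N - (65q_N) = (190 - q_N)q_N - (65q_N).
∂π_N/∂q_N = 125 - 2q_N = 0, so q_N = 125/2.

62.50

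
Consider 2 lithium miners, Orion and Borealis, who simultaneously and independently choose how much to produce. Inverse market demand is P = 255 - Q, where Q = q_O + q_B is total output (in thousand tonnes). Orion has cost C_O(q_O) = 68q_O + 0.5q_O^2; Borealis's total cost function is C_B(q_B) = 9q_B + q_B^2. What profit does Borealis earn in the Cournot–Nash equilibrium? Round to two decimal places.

5018.20

Orion's profit: π_O = (255 - Q)q_O - (68q_O + (1/2)q_O²). Setting ∂π_O/∂q_O = 0: 187 - 3q_O - (q_B) = 0.
Borealis's first-order condition: 246 - 4q_B - (q_O) = 0.
Rearranging gives the reaction functions q_O = (187 - q_B)/3 and q_B = (246 - q_O)/4.
Solving the pair: q_O = 502/11, q_B = 551/11.
Price P = 255 - 1053/11 = 1752/11.
Borealis's profit: (1752/11)·(551/11) - 9·(551/11) - (551/11)² = 5018.1983.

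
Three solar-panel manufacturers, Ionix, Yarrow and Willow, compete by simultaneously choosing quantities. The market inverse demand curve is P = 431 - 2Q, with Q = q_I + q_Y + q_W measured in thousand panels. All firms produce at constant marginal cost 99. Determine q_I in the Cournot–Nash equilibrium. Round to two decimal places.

41.50

Each firm earns π_i = (431 - 2Q)q_i - 99q_i.
Setting ∂π_i/∂q_i = 0 with rivals' quantities fixed: 332 - 4q_i - 2·Σ_{j≠i} q_j = 0.
By symmetry each firm produces the same amount; substituting Σ_{j≠i} q_j = 2q_i yields q_i = 332/8 = 83/2.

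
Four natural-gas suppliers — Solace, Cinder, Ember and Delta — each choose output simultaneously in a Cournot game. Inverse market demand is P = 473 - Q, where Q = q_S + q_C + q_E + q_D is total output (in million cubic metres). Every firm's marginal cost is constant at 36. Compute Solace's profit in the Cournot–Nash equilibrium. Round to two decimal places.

7638.76

Each firm earns π_i = (473 - Q)q_i - 36q_i.
First-order condition (treating rivals' output as given): 437 - 2q_i - Σ_{j≠i} q_j = 0.
By symmetry each firm produces the same amount; substituting Σ_{j≠i} q_j = 3q_i yields q_i = 437/5.
Price P = 473 - 1748/5 = 617/5.
Solace's profit: (617/5 - 36)·(437/5) = 7638.7600.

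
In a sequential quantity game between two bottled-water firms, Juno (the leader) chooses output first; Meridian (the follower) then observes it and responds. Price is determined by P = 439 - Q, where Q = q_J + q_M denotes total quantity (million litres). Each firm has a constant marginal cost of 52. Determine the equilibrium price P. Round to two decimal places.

The follower Meridian best-responds to any q_J: π_M = (439 - Q)q_M - 52q_M.
Follower FOC: 387 - q_J - 2q_M = 0, so q_M(q_J) = (387 - q_J)/2.
Juno substitutes q_M(q_J) into its own profit: π_J = q_J(439 - q_J - (387 - q_J)/2) - 52q_J = (491/2 - (1/2)q_J)q_J - 52q_J.
The leader's first-order condition 387/2 - q_J = 0 yields q_J = 387/2.
Then q_M = (387 - 387/2)/2 = 387/4.
Total output Q = 1161/4, so price P = 439 - 1161/4 = 595/4.

148.75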